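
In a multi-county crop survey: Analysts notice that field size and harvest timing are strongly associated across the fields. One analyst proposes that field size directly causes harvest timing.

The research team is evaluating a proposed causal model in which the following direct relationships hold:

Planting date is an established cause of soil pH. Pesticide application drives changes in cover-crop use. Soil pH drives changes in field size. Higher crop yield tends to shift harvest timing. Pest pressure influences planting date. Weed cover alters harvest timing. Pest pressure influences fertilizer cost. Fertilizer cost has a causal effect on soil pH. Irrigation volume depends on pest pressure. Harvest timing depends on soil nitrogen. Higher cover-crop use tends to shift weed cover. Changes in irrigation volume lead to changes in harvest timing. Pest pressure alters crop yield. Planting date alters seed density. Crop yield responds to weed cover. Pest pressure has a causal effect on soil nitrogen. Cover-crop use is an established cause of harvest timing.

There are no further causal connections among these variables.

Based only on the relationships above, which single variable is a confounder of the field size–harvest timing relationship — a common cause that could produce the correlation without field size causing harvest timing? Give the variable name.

Pest pressure has a causal path to field size (pest pressure → fertilizer cost → soil pH → field size) and a separate causal path to harvest timing (pest pressure → soil nitrogen → harvest timing), so it is a common cause of both.
No stated relationship gives field size a causal route to harvest timing, so the correlation is explained by the shared upstream cause rather than a direct effect.

pest pressure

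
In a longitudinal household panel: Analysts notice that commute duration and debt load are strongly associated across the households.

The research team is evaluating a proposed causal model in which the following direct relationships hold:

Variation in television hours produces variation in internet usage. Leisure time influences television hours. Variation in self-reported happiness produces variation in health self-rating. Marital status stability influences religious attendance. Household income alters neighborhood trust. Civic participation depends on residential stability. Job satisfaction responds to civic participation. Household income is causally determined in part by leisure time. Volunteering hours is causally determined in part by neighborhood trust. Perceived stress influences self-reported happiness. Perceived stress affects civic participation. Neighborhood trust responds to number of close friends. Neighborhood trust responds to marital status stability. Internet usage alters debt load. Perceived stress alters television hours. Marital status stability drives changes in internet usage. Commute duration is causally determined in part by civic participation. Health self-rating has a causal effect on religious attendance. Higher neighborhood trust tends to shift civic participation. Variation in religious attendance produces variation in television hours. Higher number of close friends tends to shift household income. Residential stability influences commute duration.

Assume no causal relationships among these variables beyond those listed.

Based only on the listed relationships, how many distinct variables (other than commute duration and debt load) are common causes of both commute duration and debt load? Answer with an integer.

The common causes are: leisure time (to commute duration via leisure time → household income → neighborhood trust → civic participation → commute duration; to debt load via leisure time → television hours → internet usage → debt load); marital status stability (to commute duration via marital status stability → neighborhood trust → civic participation → commute duration; to debt load via marital status stability → internet usage → debt load); perceived stress (to commute duration via perceived stress → civic participation → commute duration; to debt load via perceived stress → television hours → internet usage → debt load).
Every other variable lacks a causal path to at least one of commute duration and debt load.

3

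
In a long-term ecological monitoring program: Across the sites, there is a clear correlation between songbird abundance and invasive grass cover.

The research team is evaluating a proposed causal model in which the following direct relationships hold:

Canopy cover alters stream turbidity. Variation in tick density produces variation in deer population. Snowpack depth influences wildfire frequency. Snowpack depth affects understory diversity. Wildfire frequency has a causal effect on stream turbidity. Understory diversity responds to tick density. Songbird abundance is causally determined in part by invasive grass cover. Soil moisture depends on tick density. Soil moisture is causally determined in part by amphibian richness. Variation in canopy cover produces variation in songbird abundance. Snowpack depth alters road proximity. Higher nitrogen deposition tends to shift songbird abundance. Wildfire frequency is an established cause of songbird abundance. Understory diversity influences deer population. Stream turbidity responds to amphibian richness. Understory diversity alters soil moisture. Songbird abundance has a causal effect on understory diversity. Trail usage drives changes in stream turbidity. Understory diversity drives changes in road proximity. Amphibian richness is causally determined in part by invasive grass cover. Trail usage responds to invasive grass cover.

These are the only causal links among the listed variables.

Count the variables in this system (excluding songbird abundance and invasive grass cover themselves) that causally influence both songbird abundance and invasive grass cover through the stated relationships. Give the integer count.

No listed variable has a causal path to both songbird abundance and invasive grass cover, so there are no common causes.

0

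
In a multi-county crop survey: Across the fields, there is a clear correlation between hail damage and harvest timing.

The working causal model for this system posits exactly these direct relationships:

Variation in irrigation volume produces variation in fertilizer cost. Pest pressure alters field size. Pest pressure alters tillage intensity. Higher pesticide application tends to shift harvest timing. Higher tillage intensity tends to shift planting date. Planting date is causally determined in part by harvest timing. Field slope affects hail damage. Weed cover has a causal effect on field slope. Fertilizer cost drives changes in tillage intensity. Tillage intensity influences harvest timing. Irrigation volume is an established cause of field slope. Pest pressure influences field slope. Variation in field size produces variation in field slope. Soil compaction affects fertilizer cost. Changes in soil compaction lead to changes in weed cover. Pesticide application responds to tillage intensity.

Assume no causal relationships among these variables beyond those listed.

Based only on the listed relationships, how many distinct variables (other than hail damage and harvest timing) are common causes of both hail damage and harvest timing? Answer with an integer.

The common causes are: irrigation volume (to hail damage via irrigation volume → field slope → hail damage; to harvest timing via irrigation volume → fertilizer cost → tillage intensity → harvest timing); pest pressure (to hail damage via pest pressure → field slope → hail damage; to harvest timing via pest pressure → tillage intensity → harvest timing); soil compaction (to hail damage via soil compaction → weed cover → field slope → hail damage; to harvest timing via soil compaction → fertilizer cost → tillage intensity → harvest timing).
Every other variable lacks a causal path to at least one of hail damage and harvest timing.

3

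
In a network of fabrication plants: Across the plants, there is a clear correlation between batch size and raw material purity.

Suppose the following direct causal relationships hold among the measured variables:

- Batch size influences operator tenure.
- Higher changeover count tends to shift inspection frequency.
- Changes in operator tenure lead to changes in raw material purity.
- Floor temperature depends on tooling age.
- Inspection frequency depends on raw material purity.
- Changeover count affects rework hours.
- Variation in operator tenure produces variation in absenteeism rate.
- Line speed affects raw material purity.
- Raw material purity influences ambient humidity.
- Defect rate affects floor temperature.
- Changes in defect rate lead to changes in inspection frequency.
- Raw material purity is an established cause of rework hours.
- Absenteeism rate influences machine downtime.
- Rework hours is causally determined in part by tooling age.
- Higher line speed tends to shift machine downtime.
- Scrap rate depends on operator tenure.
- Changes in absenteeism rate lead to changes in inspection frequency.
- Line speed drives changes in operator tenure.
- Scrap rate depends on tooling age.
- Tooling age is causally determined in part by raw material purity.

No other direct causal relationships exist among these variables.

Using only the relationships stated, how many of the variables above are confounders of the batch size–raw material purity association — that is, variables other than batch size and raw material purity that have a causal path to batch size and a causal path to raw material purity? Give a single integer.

No listed variable has a causal path to both batch size and raw material purity, so there are no common causes.

0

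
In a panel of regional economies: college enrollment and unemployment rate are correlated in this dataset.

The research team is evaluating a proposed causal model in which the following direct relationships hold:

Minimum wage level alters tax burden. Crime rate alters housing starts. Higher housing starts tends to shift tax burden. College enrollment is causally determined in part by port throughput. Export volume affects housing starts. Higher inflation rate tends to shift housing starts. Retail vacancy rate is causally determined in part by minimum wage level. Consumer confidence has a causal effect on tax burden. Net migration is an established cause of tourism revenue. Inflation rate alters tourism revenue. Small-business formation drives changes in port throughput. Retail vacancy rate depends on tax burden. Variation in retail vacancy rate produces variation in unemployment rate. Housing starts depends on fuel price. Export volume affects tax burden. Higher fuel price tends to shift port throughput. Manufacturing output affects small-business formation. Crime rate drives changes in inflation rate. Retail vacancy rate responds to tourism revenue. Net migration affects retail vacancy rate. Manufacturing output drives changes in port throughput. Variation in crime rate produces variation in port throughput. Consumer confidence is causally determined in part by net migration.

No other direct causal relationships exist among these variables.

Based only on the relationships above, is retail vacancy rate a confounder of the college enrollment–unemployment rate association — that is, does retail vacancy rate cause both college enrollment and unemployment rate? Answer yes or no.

Retail vacancy rate has no stated causal path to college enrollment. A confounder must cause both variables, so retail vacancy rate does not qualify.

no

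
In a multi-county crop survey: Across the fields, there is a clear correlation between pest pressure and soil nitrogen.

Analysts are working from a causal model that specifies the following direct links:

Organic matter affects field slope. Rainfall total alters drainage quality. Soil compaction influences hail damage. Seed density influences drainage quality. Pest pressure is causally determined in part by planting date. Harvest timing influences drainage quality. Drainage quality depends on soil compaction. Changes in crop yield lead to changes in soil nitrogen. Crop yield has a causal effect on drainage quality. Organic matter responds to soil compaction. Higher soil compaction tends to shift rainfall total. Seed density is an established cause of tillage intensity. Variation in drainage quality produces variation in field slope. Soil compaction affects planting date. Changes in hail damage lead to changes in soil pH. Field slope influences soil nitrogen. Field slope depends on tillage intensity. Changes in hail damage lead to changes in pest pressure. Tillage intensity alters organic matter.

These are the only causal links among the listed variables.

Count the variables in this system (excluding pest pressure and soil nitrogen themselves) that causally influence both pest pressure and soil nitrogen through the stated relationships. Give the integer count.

The common causes are: soil compaction (to pest pressure via soil compaction → planting date → pest pressure; to soil nitrogen via soil compaction → drainage quality → field slope → soil nitrogen).
Every other variable lacks a causal path to at least one of pest pressure and soil nitrogen.

1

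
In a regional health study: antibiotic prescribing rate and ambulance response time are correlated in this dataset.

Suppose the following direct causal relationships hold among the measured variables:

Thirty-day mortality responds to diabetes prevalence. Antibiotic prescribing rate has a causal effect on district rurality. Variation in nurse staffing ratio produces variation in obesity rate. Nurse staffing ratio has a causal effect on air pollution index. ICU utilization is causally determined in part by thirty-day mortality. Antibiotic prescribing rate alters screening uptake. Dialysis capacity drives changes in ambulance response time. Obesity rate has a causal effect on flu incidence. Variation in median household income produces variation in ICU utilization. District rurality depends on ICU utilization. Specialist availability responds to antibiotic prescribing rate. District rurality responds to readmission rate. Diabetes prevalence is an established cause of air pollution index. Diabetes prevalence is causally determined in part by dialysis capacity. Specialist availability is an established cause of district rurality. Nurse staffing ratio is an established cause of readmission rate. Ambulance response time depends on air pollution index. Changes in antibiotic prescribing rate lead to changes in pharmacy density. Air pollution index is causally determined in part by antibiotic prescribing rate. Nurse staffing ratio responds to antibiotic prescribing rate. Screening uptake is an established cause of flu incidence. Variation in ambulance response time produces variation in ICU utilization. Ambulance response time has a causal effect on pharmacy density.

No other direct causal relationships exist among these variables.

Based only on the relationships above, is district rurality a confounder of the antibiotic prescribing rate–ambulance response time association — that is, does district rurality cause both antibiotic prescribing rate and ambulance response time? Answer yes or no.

no

District rurality has no stated causal path to either antibiotic prescribing rate or ambulance response time. A confounder must cause both variables, so district rurality does not qualify.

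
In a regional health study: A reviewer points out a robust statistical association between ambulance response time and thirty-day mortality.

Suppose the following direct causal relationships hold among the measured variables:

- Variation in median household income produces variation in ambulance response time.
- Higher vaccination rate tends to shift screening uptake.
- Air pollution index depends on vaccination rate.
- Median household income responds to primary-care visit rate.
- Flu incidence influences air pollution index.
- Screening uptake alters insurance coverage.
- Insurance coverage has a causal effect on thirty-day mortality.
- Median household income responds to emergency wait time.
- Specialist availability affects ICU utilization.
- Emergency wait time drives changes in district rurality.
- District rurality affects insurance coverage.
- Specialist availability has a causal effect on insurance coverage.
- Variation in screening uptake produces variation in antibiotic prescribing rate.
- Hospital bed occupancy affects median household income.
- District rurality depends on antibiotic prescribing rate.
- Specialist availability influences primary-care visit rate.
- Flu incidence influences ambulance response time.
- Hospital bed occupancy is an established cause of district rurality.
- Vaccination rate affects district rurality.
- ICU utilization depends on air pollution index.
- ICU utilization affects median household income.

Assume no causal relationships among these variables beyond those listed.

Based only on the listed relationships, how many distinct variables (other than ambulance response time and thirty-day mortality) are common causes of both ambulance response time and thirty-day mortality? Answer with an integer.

4

The common causes are: emergency wait time (to ambulance response time via emergency wait time → median household income → ambulance response time; to thirty-day mortality via emergency wait time → district rurality → insurance coverage → thirty-day mortality); hospital bed occupancy (to ambulance response time via hospital bed occupancy → median household income → ambulance response time; to thirty-day mortality via hospital bed occupancy → district rurality → insurance coverage → thirty-day mortality); specialist availability (to ambulance response time via specialist availability → ICU utilization → median household income → ambulance response time; to thirty-day mortality via specialist availability → insurance coverage → thirty-day mortality); vaccination rate (to ambulance response time via vaccination rate → air pollution index → ICU utilization → median household income → ambulance response time; to thirty-day mortality via vaccination rate → district rurality → insurance coverage → thirty-day mortality).
Every other variable lacks a causal path to at least one of ambulance response time and thirty-day mortality.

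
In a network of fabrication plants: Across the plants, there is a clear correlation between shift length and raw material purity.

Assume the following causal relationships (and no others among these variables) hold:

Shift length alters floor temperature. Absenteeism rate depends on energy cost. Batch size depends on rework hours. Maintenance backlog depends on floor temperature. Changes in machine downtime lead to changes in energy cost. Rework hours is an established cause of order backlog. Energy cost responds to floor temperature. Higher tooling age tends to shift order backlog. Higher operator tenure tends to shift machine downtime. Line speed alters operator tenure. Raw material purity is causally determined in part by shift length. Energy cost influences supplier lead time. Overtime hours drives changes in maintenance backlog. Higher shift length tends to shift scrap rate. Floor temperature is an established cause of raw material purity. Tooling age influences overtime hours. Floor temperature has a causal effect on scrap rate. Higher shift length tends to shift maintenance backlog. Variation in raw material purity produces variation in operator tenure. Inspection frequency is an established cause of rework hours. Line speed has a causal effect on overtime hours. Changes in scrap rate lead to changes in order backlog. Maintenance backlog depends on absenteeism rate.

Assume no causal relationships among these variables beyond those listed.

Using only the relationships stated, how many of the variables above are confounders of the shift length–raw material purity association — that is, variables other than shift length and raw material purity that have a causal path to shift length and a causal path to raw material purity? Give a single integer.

0

No listed variable has a causal path to both shift length and raw material purity, so there are no common causes.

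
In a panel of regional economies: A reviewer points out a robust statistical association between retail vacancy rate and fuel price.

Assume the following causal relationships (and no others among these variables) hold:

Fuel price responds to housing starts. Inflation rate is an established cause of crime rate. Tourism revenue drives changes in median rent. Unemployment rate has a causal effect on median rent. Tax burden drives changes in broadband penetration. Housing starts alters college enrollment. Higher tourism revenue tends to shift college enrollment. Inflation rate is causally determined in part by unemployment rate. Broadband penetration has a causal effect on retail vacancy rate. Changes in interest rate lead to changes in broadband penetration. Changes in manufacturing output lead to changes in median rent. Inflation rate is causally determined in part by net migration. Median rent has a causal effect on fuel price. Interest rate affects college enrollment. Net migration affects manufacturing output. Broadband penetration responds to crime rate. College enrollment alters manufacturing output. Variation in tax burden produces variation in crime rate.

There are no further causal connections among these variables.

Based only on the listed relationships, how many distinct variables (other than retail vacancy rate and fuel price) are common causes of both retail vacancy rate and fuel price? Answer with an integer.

3

The common causes are: interest rate (to retail vacancy rate via interest rate → broadband penetration → retail vacancy rate; to fuel price via interest rate → college enrollment → manufacturing output → median rent → fuel price); net migration (to retail vacancy rate via net migration → inflation rate → crime rate → broadband penetration → retail vacancy rate; to fuel price via net migration → manufacturing output → median rent → fuel price); unemployment rate (to retail vacancy rate via unemployment rate → inflation rate → crime rate → broadband penetration → retail vacancy rate; to fuel price via unemployment rate → median rent → fuel price).
Every other variable lacks a causal path to at least one of retail vacancy rate and fuel price.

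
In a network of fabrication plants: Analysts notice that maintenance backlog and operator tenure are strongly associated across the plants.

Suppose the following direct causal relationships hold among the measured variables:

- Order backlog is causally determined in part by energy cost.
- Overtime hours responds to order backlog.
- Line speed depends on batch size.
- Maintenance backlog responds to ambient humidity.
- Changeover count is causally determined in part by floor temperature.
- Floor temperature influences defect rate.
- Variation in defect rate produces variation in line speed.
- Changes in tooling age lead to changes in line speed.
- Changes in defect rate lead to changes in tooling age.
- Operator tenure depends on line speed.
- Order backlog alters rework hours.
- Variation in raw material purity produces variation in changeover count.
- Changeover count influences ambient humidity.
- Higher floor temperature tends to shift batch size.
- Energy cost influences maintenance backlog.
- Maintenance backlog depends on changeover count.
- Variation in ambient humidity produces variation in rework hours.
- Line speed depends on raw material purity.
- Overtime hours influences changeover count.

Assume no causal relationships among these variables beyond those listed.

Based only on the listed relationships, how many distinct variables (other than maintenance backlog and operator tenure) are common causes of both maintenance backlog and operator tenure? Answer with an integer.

The common causes are: floor temperature (to maintenance backlog via floor temperature → changeover count → maintenance backlog; to operator tenure via floor temperature → batch size → line speed → operator tenure); raw material purity (to maintenance backlog via raw material purity → changeover count → maintenance backlog; to operator tenure via raw material purity → line speed → operator tenure).
Every other variable lacks a causal path to at least one of maintenance backlog and operator tenure.

2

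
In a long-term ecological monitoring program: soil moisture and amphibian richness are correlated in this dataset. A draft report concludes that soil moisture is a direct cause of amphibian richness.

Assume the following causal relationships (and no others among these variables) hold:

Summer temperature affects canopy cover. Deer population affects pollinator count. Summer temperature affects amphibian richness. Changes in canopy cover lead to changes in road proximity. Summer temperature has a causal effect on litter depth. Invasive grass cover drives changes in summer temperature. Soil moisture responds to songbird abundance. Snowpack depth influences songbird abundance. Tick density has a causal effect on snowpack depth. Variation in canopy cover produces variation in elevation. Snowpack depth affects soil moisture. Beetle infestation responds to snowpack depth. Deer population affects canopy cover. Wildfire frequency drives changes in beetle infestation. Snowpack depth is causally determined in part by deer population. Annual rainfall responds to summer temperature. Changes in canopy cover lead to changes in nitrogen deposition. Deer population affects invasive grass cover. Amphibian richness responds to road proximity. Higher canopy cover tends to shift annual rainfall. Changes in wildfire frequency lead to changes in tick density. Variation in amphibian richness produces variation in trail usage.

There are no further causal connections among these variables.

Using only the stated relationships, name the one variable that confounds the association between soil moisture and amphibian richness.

Deer population has a causal path to soil moisture (deer population → snowpack depth → soil moisture) and a separate causal path to amphibian richness (deer population → invasive grass cover → summer temperature → amphibian richness), so it is a common cause of both.
No stated relationship gives soil moisture a causal route to amphibian richness, so the correlation is explained by the shared upstream cause rather than a direct effect.

deer population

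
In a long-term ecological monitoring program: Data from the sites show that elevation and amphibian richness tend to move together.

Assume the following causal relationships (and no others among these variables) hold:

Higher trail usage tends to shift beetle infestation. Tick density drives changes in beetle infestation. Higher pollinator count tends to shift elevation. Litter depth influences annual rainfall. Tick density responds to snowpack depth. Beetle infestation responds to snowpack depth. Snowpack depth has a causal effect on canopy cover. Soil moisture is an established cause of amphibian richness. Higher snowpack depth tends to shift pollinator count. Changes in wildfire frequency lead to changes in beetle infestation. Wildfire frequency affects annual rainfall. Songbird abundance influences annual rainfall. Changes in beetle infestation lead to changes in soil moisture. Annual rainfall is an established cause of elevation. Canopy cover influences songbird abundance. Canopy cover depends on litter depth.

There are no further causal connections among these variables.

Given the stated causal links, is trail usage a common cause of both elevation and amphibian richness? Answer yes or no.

Trail usage has no stated causal path to elevation. A confounder must cause both variables, so trail usage does not qualify.

no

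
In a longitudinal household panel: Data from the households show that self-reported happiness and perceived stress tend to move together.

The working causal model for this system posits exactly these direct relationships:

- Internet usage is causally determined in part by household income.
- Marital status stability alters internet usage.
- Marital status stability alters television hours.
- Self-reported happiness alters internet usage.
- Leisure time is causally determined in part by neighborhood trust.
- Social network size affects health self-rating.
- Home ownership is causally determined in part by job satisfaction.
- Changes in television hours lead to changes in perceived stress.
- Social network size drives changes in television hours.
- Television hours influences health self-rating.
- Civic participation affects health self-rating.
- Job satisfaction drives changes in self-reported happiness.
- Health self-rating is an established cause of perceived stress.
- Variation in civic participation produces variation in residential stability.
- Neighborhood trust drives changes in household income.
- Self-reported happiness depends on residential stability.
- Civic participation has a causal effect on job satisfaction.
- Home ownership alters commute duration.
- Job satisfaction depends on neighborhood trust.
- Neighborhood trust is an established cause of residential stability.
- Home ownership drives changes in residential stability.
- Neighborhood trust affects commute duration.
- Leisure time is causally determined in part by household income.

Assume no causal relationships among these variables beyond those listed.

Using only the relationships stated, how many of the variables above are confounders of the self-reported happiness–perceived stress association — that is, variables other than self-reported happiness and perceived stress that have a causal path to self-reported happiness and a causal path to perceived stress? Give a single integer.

1

The common causes are: civic participation (to self-reported happiness via civic participation → job satisfaction → self-reported happiness; to perceived stress via civic participation → health self-rating → perceived stress).
Every other variable lacks a causal path to at least one of self-reported happiness and perceived stress.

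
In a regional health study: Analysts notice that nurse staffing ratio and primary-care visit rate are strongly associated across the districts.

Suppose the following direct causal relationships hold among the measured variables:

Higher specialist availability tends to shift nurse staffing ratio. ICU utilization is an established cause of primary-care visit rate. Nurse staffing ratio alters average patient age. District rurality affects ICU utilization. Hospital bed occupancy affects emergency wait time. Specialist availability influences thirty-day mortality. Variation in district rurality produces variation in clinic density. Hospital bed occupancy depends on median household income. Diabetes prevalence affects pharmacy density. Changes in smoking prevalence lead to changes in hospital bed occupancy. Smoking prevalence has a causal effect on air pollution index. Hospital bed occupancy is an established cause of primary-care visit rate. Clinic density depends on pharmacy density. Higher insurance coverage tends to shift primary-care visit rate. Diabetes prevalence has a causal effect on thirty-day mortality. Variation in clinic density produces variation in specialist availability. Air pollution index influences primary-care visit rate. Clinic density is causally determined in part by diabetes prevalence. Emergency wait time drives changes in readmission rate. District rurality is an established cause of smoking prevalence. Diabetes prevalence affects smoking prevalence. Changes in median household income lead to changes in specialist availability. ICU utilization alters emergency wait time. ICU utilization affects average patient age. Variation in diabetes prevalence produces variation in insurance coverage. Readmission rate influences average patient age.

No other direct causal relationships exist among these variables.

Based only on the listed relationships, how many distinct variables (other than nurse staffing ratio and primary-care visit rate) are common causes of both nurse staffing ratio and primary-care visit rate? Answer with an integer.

The common causes are: diabetes prevalence (to nurse staffing ratio via diabetes prevalence → clinic density → specialist availability → nurse staffing ratio; to primary-care visit rate via diabetes prevalence → insurance coverage → primary-care visit rate); district rurality (to nurse staffing ratio via district rurality → clinic density → specialist availability → nurse staffing ratio; to primary-care visit rate via district rurality → ICU utilization → primary-care visit rate); median household income (to nurse staffing ratio via median household income → specialist availability → nurse staffing ratio; to primary-care visit rate via median household income → hospital bed occupancy → primary-care visit rate).
Every other variable lacks a causal path to at least one of nurse staffing ratio and primary-care visit rate.

3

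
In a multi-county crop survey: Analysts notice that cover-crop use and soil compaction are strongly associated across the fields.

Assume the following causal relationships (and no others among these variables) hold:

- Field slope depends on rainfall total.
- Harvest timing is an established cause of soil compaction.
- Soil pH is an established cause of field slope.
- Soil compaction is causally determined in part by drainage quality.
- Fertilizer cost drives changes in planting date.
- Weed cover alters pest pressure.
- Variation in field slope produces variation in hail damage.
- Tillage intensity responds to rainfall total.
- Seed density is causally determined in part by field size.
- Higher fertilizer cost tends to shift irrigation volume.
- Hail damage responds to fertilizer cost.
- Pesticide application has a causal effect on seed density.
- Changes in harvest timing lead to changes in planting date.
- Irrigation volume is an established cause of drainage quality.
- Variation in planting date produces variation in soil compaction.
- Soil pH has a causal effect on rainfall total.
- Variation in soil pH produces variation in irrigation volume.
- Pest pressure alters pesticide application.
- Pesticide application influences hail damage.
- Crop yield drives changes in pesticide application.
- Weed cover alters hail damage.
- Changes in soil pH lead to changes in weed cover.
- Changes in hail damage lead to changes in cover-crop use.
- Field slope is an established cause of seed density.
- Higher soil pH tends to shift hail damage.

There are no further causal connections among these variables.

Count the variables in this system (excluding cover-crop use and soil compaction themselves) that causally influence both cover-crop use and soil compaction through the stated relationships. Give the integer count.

The common causes are: fertilizer cost (to cover-crop use via fertilizer cost → hail damage → cover-crop use; to soil compaction via fertilizer cost → planting date → soil compaction); soil pH (to cover-crop use via soil pH → hail damage → cover-crop use; to soil compaction via soil pH → irrigation volume → drainage quality → soil compaction).
Every other variable lacks a causal path to at least one of cover-crop use and soil compaction.

2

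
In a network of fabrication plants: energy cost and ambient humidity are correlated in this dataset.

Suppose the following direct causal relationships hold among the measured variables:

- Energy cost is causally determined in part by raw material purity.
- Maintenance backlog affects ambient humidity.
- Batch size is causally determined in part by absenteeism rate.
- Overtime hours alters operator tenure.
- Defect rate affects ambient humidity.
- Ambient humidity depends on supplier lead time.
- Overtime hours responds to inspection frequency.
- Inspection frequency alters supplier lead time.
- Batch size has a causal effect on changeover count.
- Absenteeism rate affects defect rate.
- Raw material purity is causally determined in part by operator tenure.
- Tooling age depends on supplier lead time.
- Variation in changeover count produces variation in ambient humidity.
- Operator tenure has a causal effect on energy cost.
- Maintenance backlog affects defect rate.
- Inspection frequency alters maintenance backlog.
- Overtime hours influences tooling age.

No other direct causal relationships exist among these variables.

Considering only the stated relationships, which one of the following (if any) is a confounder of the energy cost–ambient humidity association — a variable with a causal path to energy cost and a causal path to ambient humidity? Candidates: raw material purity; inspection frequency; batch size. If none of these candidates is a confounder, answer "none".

inspection frequency

Inspection frequency causes energy cost (inspection frequency → overtime hours → operator tenure → energy cost) and also causes ambient humidity (inspection frequency → supplier lead time → ambient humidity); it is a common cause of both.
Each of the other candidates lacks a causal path to at least one of energy cost and ambient humidity, so they do not confound the relationship.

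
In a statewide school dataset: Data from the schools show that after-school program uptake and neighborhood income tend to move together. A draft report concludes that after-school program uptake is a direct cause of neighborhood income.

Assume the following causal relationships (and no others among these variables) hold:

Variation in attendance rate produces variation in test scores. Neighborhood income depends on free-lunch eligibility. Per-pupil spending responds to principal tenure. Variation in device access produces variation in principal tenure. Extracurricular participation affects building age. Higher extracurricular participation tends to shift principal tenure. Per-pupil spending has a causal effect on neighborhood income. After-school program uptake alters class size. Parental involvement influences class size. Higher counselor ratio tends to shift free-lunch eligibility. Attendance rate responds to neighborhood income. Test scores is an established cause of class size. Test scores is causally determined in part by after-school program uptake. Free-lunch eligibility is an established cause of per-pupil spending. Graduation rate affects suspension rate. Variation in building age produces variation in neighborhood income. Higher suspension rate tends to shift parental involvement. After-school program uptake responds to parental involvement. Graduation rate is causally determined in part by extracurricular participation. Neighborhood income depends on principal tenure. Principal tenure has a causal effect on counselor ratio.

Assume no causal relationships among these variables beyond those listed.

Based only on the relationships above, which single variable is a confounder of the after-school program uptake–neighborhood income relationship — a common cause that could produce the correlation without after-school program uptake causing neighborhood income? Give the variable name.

extracurricular participation

Extracurricular participation has a causal path to after-school program uptake (extracurricular participation → graduation rate → suspension rate → parental involvement → after-school program uptake) and a separate causal path to neighborhood income (extracurricular participation → building age → neighborhood income), so it is a common cause of both.
No stated relationship gives after-school program uptake a causal route to neighborhood income, so the correlation is explained by the shared upstream cause rather than a direct effect.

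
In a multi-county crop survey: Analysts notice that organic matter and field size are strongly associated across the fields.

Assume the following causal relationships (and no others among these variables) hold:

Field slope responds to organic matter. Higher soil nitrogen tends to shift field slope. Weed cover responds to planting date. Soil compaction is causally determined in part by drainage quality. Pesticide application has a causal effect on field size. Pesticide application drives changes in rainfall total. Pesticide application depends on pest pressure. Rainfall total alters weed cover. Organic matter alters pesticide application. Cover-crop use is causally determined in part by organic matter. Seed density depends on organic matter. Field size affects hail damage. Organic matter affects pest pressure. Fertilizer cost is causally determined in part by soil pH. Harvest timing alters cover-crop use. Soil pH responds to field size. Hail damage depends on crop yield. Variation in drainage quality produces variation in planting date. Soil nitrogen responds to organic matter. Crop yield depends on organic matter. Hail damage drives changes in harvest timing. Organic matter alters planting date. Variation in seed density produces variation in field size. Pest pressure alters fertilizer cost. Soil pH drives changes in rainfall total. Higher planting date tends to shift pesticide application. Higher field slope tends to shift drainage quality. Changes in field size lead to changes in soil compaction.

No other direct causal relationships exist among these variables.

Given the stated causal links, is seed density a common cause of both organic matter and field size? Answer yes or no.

no

Seed density has no stated causal path to organic matter. A confounder must cause both variables, so seed density does not qualify.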